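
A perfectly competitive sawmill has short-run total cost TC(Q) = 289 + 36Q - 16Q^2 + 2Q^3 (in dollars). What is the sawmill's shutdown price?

The shutdown price is the minimum of AVC. VC = 36Q - 16Q^2 + 2Q^3, so AVC = 36 - 16Q + 2Q^2.
dAVC/dQ = -16 + 4Q = 0 gives Q = 4. min AVC = 36 - 16·4 + 2·4^2 = 4.
The firm shuts down for any P below $4.

$4 per unit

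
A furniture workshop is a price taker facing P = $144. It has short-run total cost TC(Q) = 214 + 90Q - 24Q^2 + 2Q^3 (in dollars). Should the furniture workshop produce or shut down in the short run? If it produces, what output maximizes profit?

Produce at Q = 9

Strip out fixed cost: VC = 90Q - 24Q^2 + 2Q^3. Then AVC = 90 - 24Q + 2Q^2 and MC = 90 - 48Q + 6Q^2.
AVC is minimized where dAVC/dQ = -24 + 4Q = 0, at Q = 6; min AVC = 90 - 24·6 + 2·6^2 = $18.
P = $144 exceeds min AVC = $18, so the firm stays open.
Set P = MC: 144 = 90 - 48Q + 6Q^2 → -54 - 48Q + 6Q^2 = 0. The roots are Q = -1 and Q = 9; the profit-maximizing output is on the rising part of MC, so Q* = 9.
Check: AVC at Q = 9 is $36 ≤ P, so revenue covers variable cost.
Profit = P·Q − TC = 144·9 − 538 = $758.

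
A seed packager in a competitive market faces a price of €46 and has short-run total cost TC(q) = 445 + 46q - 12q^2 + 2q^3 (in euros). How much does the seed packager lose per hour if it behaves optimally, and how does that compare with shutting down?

AVC = 46 - 12q + 2q^2; min AVC = €28 at q = 3. Since P = €46 ≥ min AVC, the firm produces.
MC = 46 - 24q + 6q^2. Setting P = MC and taking the root on the rising branch gives q* = 4.
TR = 46·4 = 184. TC = 445 + 120 = 565. Profit = 184 − 565 = -€381.
That loss of €381 beats the €445 the firm would lose by shutting down; producing recovers €64 of fixed cost.

Profit = -€381 at q = 4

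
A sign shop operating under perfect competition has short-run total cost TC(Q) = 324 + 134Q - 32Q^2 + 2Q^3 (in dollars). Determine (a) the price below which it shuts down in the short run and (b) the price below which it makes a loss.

AVC = 134 - 32Q + 2Q^2; minimized at Q = 8, giving min AVC = $6. That is the shutdown price.
ATC = 324/Q + 134 - 32Q + 2Q^2. Setting dATC/dQ = −324/Q^2 − 32 + 4Q = 0 gives Q = 9 (since 4·9^3 − 32·9^2 = 324).
min ATC = 324/9 + 134 − 32·9 + 2·9^2 = $44. That is the break-even price.
For $6 ≤ P < $44 the firm produces at a loss; below $6 it shuts down.

Shutdown price = $6; break-even price = $44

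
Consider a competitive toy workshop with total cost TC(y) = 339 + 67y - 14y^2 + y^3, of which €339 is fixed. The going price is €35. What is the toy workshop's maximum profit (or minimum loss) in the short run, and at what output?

AVC = 67 - 14y + y^2 has its minimum €18 at y = 7; price €35 clears that bar, so the firm operates.
With MC = 67 - 28y + 3y^2, P = MC on the upward-sloping part at y* = 8.
TR = 35·8 = 280. TC = 339 + 152 = 491. Profit = 280 − 491 = -€211.
Shutting down would mean losing the fixed cost of €339, so operating at a loss of €211 is better by €128.

Profit = -€211 at y = 8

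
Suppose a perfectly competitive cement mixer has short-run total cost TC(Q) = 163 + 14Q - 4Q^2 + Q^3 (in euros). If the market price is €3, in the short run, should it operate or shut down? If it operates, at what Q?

Shut down

Strip out fixed cost: VC = 14Q - 4Q^2 + Q^3. Then AVC = 14 - 4Q + Q^2 and MC = 14 - 8Q + 3Q^2.
AVC is minimized where dAVC/dQ = -4 + 2Q = 0, at Q = 2; min AVC = 14 - 4·2 + 2^2 = €10.
P = €3 lies below min AVC = €10; no output level covers variable cost.
The firm minimizes its loss by shutting down and losing only its fixed cost of €163.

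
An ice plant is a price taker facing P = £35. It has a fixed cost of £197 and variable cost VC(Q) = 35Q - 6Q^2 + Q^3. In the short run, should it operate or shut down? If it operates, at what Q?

From TC, MC = TC'(Q) = 35 - 12Q + 3Q^2 and AVC = VC/Q = 35 - 6Q + Q^2.
The AVC parabola has its vertex at Q = 6/2 = 3, where AVC = 35 - 6·3 + 3^2 = £26.
Because £35 ≥ £26, revenue can cover variable cost; the firm operates.
Solving P = MC: -12Q + 3Q^2 = 0 ⇒ Q = 0 or 4. On the upward-sloping branch, Q* = 4.
Check: AVC at Q = 4 is £27 ≤ P, so revenue covers variable cost.
Profit = P·Q − TC = 35·4 − 305 = -£165, a loss, but smaller than the £197 fixed cost the firm would lose by shutting down.

Produce at Q = 4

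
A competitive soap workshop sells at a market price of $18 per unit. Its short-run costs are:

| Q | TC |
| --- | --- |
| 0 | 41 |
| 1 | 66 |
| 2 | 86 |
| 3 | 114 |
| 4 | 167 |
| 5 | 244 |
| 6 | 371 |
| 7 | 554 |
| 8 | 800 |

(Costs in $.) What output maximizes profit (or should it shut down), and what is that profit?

Compute π = P·Q − TC at each output: Q=0: -41; Q=1: -48; Q=2: -50; Q=3: -60; Q=4: -95; Q=5: -154; Q=6: -263; Q=7: -428; Q=8: -656.
Profit is highest at Q = 0. Equivalently, the lowest AVC in the table is 45/2 ≈ $22.50 at Q = 2, and P = $18 falls below it — price never covers variable cost, so the firm shuts down and loses only its fixed cost.

Q = 0 (shut down); profit = -$41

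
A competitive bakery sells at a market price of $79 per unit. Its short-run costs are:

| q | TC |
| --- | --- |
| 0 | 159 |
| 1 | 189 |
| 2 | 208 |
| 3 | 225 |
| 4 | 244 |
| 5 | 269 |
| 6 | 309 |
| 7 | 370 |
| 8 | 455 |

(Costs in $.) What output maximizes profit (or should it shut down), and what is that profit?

q = 7; profit = $183

Tabulate TR − TC: q=0: -159; q=1: -110; q=2: -50; q=3: 12; q=4: 72; q=5: 126; q=6: 165; q=7: 183; q=8: 177.
Profit is maximized at q = 7. AVC there is 211/7 = $30.14 ≤ P, so producing beats shutting down (which would give -$159).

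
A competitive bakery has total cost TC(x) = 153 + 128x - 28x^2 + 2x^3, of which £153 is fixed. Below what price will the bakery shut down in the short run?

Short-run supply begins at min AVC. From VC = 128x - 28x^2 + 2x^3, AVC = 128 - 28x + 2x^2.
dAVC/dx = -28 + 4x = 0 gives x = 7. min AVC = 128 - 28·7 + 2·7^2 = 30.
So the shutdown price is £30.

£30 per unit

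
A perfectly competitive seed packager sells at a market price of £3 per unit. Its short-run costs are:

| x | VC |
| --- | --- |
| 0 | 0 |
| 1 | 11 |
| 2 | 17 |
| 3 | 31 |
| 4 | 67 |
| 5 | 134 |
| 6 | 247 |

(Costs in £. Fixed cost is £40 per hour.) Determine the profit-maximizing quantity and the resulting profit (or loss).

Profit at each row (π = 3x − TC): x=0: -40; x=1: -48; x=2: -51; x=3: -62; x=4: -95; x=5: -159; x=6: -269.
Profit is highest at x = 0. Equivalently, the lowest AVC in the table is 17/2 ≈ £8.50 at x = 2, and P = £3 falls below it — price never covers variable cost, so the firm shuts down and loses only its fixed cost.

x = 0 (shut down); profit = -£40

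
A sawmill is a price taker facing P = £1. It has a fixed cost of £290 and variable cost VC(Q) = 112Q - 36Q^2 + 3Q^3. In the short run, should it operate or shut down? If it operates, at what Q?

Shut down

Strip out fixed cost: VC = 112Q - 36Q^2 + 3Q^3. Then AVC = 112 - 36Q + 3Q^2 and MC = 112 - 72Q + 9Q^2.
The AVC parabola has its vertex at Q = 36/6 = 6, where AVC = 112 - 36·6 + 3·6^2 = £4.
P = £1 lies below min AVC = £4; no output level covers variable cost.
Shutting down limits the loss to fixed cost, £290.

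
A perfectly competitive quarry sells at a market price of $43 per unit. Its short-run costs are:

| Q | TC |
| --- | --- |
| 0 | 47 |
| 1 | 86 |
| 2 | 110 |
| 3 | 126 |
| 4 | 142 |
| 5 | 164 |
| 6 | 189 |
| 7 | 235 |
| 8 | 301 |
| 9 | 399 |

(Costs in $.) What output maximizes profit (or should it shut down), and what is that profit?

Compute π = P·Q − TC at each output: Q=0: -47; Q=1: -43; Q=2: -24; Q=3: 3; Q=4: 30; Q=5: 51; Q=6: 69; Q=7: 66; Q=8: 43; Q=9: -12.
Profit is maximized at Q = 6. AVC there is 142/6 = $23.67 ≤ P, so producing beats shutting down (which would give -$47).

Q = 6; profit = $69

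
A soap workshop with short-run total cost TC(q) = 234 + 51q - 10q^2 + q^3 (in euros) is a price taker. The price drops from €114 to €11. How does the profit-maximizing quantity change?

Output falls from 9 to 0 (the firm shuts down)

AVC = 51 - 10q + q^2, minimized at q = 5 where min AVC = €26. MC = 51 - 20q + 3q^2.
With P = €114 above the shutdown price, P = MC gives q = 9.
At P = €11 < min AVC = €26, price no longer covers variable cost at any output, so the firm shuts down: q = 0.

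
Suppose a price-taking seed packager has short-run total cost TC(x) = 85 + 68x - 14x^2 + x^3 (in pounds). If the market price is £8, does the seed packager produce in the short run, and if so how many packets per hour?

Shut down

From TC, MC = TC'(x) = 68 - 28x + 3x^2 and AVC = VC/x = 68 - 14x + x^2.
AVC hits its minimum where MC = AVC, at x = 7, giving min AVC = 68 - 14·7 + 7^2 = £19.
P = £8 lies below min AVC = £19; no output level covers variable cost.
Shutting down limits the loss to fixed cost, £85.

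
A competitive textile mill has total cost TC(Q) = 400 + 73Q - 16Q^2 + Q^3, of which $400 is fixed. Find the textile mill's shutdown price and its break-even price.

Shutdown price = $9; break-even price = $53

AVC = 73 - 16Q + Q^2; minimized at Q = 8, giving min AVC = $9. That is the shutdown price.
ATC = 400/Q + 73 - 16Q + Q^2. Setting dATC/dQ = −400/Q^2 − 16 + 2Q = 0 gives Q = 10 (since 2·10^3 − 16·10^2 = 400).
min ATC = 400/10 + 73 − 16·10 + 10^2 = $53. That is the break-even price.
Between these two prices the firm operates at a loss; above $53 it earns a profit.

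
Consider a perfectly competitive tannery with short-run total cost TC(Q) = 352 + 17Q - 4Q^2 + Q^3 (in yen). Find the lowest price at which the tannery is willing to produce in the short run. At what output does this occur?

The shutdown price is the minimum of AVC. VC = 17Q - 4Q^2 + Q^3, so AVC = 17 - 4Q + Q^2.
dAVC/dQ = -4 + 2Q = 0 gives Q = 2. min AVC = 17 - 4·2 + 2^2 = 13.
For P < ¥13 the firm produces nothing.

¥13 per unit, at Q = 2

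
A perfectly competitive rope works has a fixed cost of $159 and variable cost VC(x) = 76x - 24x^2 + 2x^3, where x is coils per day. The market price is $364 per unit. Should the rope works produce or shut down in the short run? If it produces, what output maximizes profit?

Produce at x = 12

From TC, MC = TC'(x) = 76 - 48x + 6x^2 and AVC = VC/x = 76 - 24x + 2x^2.
The AVC parabola has its vertex at x = 24/4 = 6, where AVC = 76 - 24·6 + 2·6^2 = $4.
Since P = $364 ≥ min AVC = $4, price covers variable cost and the firm should produce.
Set P = MC: 364 = 76 - 48x + 6x^2 → -288 - 48x + 6x^2 = 0. The roots are x = -4 and x = 12; the profit-maximizing output is on the rising part of MC, so x* = 12.
Check: AVC at x = 12 is $76 ≤ P, so revenue covers variable cost.
Profit = P·x − TC = 364·12 − 1071 = $3297.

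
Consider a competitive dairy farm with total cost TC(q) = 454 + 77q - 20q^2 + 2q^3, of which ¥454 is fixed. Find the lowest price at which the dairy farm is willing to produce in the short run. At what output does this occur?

The firm shuts down when price falls below the minimum of average variable cost. AVC = VC/q = 77 - 20q + 2q^2.
dAVC/dq = -20 + 4q = 0 gives q = 5. min AVC = 77 - 20·5 + 2·5^2 = 27.
The firm shuts down for any P below ¥27.

¥27 per unit, at q = 5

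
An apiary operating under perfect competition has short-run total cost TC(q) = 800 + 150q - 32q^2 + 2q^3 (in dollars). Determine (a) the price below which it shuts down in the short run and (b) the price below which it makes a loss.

AVC = 150 - 32q + 2q^2; minimized at q = 8, giving min AVC = $22. That is the shutdown price.
ATC = 800/q + 150 - 32q + 2q^2. Setting dATC/dq = −800/q^2 − 32 + 4q = 0 gives q = 10 (since 4·10^3 − 32·10^2 = 800).
min ATC = 800/10 + 150 − 32·10 + 2·10^2 = $110. That is the break-even price.
Between these two prices the firm operates at a loss; above $110 it earns a profit.

Shutdown price = $22; break-even price = $110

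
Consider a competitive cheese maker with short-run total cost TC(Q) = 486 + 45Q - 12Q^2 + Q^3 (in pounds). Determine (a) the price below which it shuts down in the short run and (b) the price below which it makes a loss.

Shutdown price = £9; break-even price = £72

AVC = 45 - 12Q + Q^2; minimized at Q = 6, giving min AVC = £9. That is the shutdown price.
ATC = 486/Q + 45 - 12Q + Q^2. Setting dATC/dQ = −486/Q^2 − 12 + 2Q = 0 gives Q = 9 (since 2·9^3 − 12·9^2 = 486).
min ATC = 486/9 + 45 − 12·9 + 9^2 = £72. That is the break-even price.
Between these two prices the firm operates at a loss; above £72 it earns a profit.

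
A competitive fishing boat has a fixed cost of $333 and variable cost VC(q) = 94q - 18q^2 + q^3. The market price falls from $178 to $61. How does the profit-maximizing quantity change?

AVC = 94 - 18q + q^2, minimized at q = 9 where min AVC = $13. MC = 94 - 36q + 3q^2.
With P = $178 above the shutdown price, P = MC gives q = 14.
At P = $61 ≥ min AVC, set P = MC: q = 11. The firm stays open but cuts output.

Output falls from 14 to 11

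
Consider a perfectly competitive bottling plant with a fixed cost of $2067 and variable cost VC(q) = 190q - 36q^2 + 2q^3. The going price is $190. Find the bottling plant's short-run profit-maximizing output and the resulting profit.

AVC = 190 - 36q + 2q^2; min AVC = $28 at q = 9. Since P = $190 ≥ min AVC, the firm produces.
MC = 190 - 72q + 6q^2. Setting P = MC and taking the root on the rising branch gives q* = 12.
TR = 190·12 = 2280. TC = 2067 + 552 = 2619. Profit = 2280 − 2619 = -$339.
Shutting down would mean losing the fixed cost of $2067, so operating at a loss of $339 is better by $1728.

Profit = -$339 at q = 12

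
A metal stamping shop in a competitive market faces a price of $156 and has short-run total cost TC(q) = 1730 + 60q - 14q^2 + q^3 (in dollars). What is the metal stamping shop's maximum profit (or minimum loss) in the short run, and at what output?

Profit = -$290 at q = 12

AVC = 60 - 14q + q^2; min AVC = $11 at q = 7. Since P = $156 ≥ min AVC, the firm produces.
With MC = 60 - 28q + 3q^2, P = MC on the upward-sloping part at q* = 12.
TR = 156·12 = 1872. TC = 1730 + 432 = 2162. Profit = 1872 − 2162 = -$290.
That loss of $290 beats the $1730 the firm would lose by shutting down; producing recovers $1440 of fixed cost.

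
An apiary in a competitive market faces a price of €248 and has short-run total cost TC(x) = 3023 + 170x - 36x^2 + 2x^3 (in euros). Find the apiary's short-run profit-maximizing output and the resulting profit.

Profit = -€319 at x = 13

AVC = 170 - 36x + 2x^2; min AVC = €8 at x = 9. Since P = €248 ≥ min AVC, the firm produces.
MC = 170 - 72x + 6x^2. Setting P = MC and taking the root on the rising branch gives x* = 13.
TR = 248·13 = 3224. TC = 3023 + 520 = 3543. Profit = 3224 − 3543 = -€319.
That loss of €319 beats the €3023 the firm would lose by shutting down; producing recovers €2704 of fixed cost.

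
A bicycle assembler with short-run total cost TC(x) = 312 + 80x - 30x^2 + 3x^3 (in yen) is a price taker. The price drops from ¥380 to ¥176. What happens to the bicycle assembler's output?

AVC = 80 - 30x + 3x^2, minimized at x = 5 where min AVC = ¥5. MC = 80 - 60x + 9x^2.
At P = ¥380 ≥ min AVC, set P = MC on the rising branch: x = 10.
At P = ¥176 ≥ min AVC, set P = MC: x = 8. The firm stays open but cuts output.

Output falls from 10 to 8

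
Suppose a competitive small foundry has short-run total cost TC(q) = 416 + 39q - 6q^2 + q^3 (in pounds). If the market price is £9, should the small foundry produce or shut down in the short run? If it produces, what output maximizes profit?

Strip out fixed cost: VC = 39q - 6q^2 + q^3. Then AVC = 39 - 6q + q^2 and MC = 39 - 12q + 3q^2.
AVC is minimized where dAVC/dq = -6 + 2q = 0, at q = 3; min AVC = 39 - 6·3 + 3^2 = £30.
With P < min AVC (£9 < £30), every unit sold adds to the loss.
The firm minimizes its loss by shutting down and losing only its fixed cost of £416.

Shut down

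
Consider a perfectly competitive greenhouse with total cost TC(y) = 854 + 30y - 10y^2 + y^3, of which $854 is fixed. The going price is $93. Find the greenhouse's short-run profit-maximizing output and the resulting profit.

Profit = -$206 at y = 9

AVC = 30 - 10y + y^2 has its minimum $5 at y = 5; price $93 clears that bar, so the firm operates.
MC = 30 - 20y + 3y^2. Setting P = MC and taking the root on the rising branch gives y* = 9.
TR = 93·9 = 837. TC = 854 + 189 = 1043. Profit = 837 − 1043 = -$206.
By producing, the firm covers all variable cost plus $648 of fixed cost; shutting down would lose the full $854.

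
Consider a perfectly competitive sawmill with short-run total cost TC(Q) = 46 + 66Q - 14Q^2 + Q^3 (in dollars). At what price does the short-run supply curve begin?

The firm shuts down when price falls below the minimum of average variable cost. AVC = VC/Q = 66 - 14Q + Q^2.
dAVC/dQ = -14 + 2Q = 0 gives Q = 7. min AVC = 66 - 14·7 + 7^2 = 17.
For P < $17 the firm produces nothing.

$17 per unit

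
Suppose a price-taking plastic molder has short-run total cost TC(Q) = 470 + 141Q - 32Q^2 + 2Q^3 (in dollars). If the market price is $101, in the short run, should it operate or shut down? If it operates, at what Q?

Produce at Q = 10

Variable cost is VC = 141Q - 32Q^2 + 2Q^3, so AVC = VC/Q = 141 - 32Q + 2Q^2 and MC = dTC/dQ = 141 - 64Q + 6Q^2.
AVC hits its minimum where MC = AVC, at Q = 8, giving min AVC = 141 - 32·8 + 2·8^2 = $13.
Because $101 ≥ $13, revenue can cover variable cost; the firm operates.
Solving P = MC: 40 - 64Q + 6Q^2 = 0 ⇒ Q = 2/3 or 10. On the upward-sloping branch, Q* = 10.
Check: AVC at Q = 10 is $21 ≤ P, so revenue covers variable cost.
Profit = P·Q − TC = 101·10 − 680 = $330.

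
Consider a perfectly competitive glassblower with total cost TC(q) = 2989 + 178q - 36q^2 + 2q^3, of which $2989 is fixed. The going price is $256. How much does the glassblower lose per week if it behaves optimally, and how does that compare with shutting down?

Profit = -$285 at q = 13

AVC = 178 - 36q + 2q^2 has its minimum $16 at q = 9; price $256 clears that bar, so the firm operates.
With MC = 178 - 72q + 6q^2, P = MC on the upward-sloping part at q* = 13.
TR = 256·13 = 3328. TC = 2989 + 624 = 3613. Profit = 3328 − 3613 = -$285.
By producing, the firm covers all variable cost plus $2704 of fixed cost; shutting down would lose the full $2989.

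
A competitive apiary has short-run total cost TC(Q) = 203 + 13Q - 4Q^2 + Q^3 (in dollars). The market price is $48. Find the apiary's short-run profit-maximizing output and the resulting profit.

AVC = 13 - 4Q + Q^2; min AVC = $9 at Q = 2. Since P = $48 ≥ min AVC, the firm produces.
MC = 13 - 8Q + 3Q^2. Setting P = MC and taking the root on the rising branch gives Q* = 5.
TR = 48·5 = 240. TC = 203 + 90 = 293. Profit = 240 − 293 = -$53.
Shutting down would mean losing the fixed cost of $203, so operating at a loss of $53 is better by $150.

Profit = -$53 at Q = 5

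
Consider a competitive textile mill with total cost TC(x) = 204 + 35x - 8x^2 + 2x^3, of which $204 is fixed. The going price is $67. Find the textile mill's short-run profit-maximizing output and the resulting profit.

AVC = 35 - 8x + 2x^2; min AVC = $27 at x = 2. Since P = $67 ≥ min AVC, the firm produces.
With MC = 35 - 16x + 6x^2, P = MC on the upward-sloping part at x* = 4.
TR = 67·4 = 268. TC = 204 + 140 = 344. Profit = 268 − 344 = -$76.
Shutting down would mean losing the fixed cost of $204, so operating at a loss of $76 is better by $128.

Profit = -$76 at x = 4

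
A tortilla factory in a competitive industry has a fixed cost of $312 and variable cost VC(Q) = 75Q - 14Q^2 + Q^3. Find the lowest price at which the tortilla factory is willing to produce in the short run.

$26 per unit

The shutdown price is the minimum of AVC. VC = 75Q - 14Q^2 + Q^3, so AVC = 75 - 14Q + Q^2.
dAVC/dQ = -14 + 2Q = 0 gives Q = 7. min AVC = 75 - 14·7 + 7^2 = 26.
The firm shuts down for any P below $26.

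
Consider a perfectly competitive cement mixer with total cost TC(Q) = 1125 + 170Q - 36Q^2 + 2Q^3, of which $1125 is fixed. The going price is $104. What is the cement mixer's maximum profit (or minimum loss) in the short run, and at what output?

Profit = -$157 at Q = 11

AVC = 170 - 36Q + 2Q^2 has its minimum $8 at Q = 9; price $104 clears that bar, so the firm operates.
With MC = 170 - 72Q + 6Q^2, P = MC on the upward-sloping part at Q* = 11.
TR = 104·11 = 1144. TC = 1125 + 176 = 1301. Profit = 1144 − 1301 = -$157.
By producing, the firm covers all variable cost plus $968 of fixed cost; shutting down would lose the full $1125.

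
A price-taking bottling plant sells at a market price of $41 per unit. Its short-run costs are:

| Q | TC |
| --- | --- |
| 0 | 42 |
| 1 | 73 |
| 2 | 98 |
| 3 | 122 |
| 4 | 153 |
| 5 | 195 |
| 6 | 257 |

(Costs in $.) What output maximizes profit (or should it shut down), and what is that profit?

Profit at each row (π = 41Q − TC): Q=0: -42; Q=1: -32; Q=2: -16; Q=3: 1; Q=4: 11; Q=5: 10; Q=6: -11.
Profit is maximized at Q = 4. AVC there is 111/4 = $27.75 ≤ P, so producing beats shutting down (which would give -$42).

Q = 4; profit = $11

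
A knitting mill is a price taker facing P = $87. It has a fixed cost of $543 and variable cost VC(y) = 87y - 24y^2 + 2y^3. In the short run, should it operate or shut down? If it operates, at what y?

Variable cost is VC = 87y - 24y^2 + 2y^3, so AVC = VC/y = 87 - 24y + 2y^2 and MC = dTC/dy = 87 - 48y + 6y^2.
AVC hits its minimum where MC = AVC, at y = 6, giving min AVC = 87 - 24·6 + 2·6^2 = $15.
P = $87 exceeds min AVC = $15, so the firm stays open.
Solving P = MC: -48y + 6y^2 = 0 ⇒ y = 0 or 8. On the upward-sloping branch, y* = 8.
Check: AVC at y = 8 is $23 ≤ P, so revenue covers variable cost.
Profit = P·y − TC = 87·8 − 727 = -$31, a loss, but smaller than the $543 fixed cost the firm would lose by shutting down.

Produce at y = 8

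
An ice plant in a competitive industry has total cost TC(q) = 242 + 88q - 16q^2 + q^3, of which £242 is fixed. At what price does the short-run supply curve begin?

Short-run supply begins at min AVC. From VC = 88q - 16q^2 + q^3, AVC = 88 - 16q + q^2.
dAVC/dq = -16 + 2q = 0 gives q = 8. min AVC = 88 - 16·8 + 8^2 = 24.
The firm shuts down for any P below £24.

£24 per unit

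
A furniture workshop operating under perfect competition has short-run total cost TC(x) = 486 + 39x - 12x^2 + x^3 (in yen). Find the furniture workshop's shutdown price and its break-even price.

AVC = 39 - 12x + x^2; minimized at x = 6, giving min AVC = ¥3. That is the shutdown price.
ATC = 486/x + 39 - 12x + x^2. Setting dATC/dx = −486/x^2 − 12 + 2x = 0 gives x = 9 (since 2·9^3 − 12·9^2 = 486).
min ATC = 486/9 + 39 − 12·9 + 9^2 = ¥66. That is the break-even price.
For ¥3 ≤ P < ¥66 the firm produces at a loss; below ¥3 it shuts down.

Shutdown price = ¥3; break-even price = ¥66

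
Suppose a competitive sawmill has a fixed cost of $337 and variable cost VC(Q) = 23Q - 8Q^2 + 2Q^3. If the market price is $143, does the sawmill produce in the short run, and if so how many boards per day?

Variable cost is VC = 23Q - 8Q^2 + 2Q^3, so AVC = VC/Q = 23 - 8Q + 2Q^2 and MC = dTC/dQ = 23 - 16Q + 6Q^2.
AVC hits its minimum where MC = AVC, at Q = 2, giving min AVC = 23 - 8·2 + 2·2^2 = $15.
P = $143 exceeds min AVC = $15, so the firm stays open.
P = MC gives -120 - 16Q + 6Q^2 = 0, with roots -10/3 and 6. Take the larger (rising MC): Q* = 6.
Check: AVC at Q = 6 is $47 ≤ P, so revenue covers variable cost.
Profit = P·Q − TC = 143·6 − 619 = $239.

Produce at Q = 6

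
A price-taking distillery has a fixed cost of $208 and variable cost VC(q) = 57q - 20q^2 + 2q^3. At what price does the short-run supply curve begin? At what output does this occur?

$7 per unit, at q = 5

The shutdown price is the minimum of AVC. VC = 57q - 20q^2 + 2q^3, so AVC = 57 - 20q + 2q^2.
At the minimum of AVC, MC = AVC. MC = 57 - 40q + 6q^2; setting MC = AVC gives 4q^2 - 20q = 0, so q = 5. min AVC = 7.
For P < $7 the firm produces nothing.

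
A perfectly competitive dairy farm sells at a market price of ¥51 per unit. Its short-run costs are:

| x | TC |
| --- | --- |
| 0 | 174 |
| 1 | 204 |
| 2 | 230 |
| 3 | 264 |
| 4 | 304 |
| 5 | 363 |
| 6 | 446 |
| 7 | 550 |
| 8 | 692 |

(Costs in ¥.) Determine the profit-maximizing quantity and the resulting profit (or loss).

Profit at each row (π = 51x − TC): x=0: -174; x=1: -153; x=2: -128; x=3: -111; x=4: -100; x=5: -108; x=6: -140; x=7: -193; x=8: -284.
Profit is maximized at x = 4. AVC there is 130/4 = ¥32.50 ≤ P, so producing beats shutting down (which would give -¥174).

x = 4; profit = -¥100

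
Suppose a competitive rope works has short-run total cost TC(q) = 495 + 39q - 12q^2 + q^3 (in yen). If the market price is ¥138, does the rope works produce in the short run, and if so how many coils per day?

From TC, MC = TC'(q) = 39 - 24q + 3q^2 and AVC = VC/q = 39 - 12q + q^2.
AVC hits its minimum where MC = AVC, at q = 6, giving min AVC = 39 - 12·6 + 6^2 = ¥3.
P = ¥138 exceeds min AVC = ¥3, so the firm stays open.
P = MC gives -99 - 24q + 3q^2 = 0, with roots -3 and 11. Take the larger (rising MC): q* = 11.
Check: AVC at q = 11 is ¥28 ≤ P, so revenue covers variable cost.
Profit = P·q − TC = 138·11 − 803 = ¥715.

Produce at q = 11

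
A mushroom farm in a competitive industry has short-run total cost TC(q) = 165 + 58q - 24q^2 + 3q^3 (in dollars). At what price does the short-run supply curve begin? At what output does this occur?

The firm shuts down when price falls below the minimum of average variable cost. AVC = VC/q = 58 - 24q + 3q^2.
dAVC/dq = -24 + 6q = 0 gives q = 4. min AVC = 58 - 24·4 + 3·4^2 = 10.
So the shutdown price is $10.

$10 per unit, at q = 4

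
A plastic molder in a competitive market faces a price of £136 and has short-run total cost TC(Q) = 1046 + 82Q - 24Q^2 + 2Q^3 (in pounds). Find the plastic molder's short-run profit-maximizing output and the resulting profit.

Profit = -£74 at Q = 9

AVC = 82 - 24Q + 2Q^2 has its minimum £10 at Q = 6; price £136 clears that bar, so the firm operates.
MC = 82 - 48Q + 6Q^2. Setting P = MC and taking the root on the rising branch gives Q* = 9.
TR = 136·9 = 1224. TC = 1046 + 252 = 1298. Profit = 1224 − 1298 = -£74.
That loss of £74 beats the £1046 the firm would lose by shutting down; producing recovers £972 of fixed cost.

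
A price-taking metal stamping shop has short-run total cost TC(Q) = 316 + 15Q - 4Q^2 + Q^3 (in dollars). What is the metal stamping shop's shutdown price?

$11 per unit

The shutdown price is the minimum of AVC. VC = 15Q - 4Q^2 + Q^3, so AVC = 15 - 4Q + Q^2.
At the minimum of AVC, MC = AVC. MC = 15 - 8Q + 3Q^2; setting MC = AVC gives 2Q^2 - 4Q = 0, so Q = 2. min AVC = 11.
The firm shuts down for any P below $11.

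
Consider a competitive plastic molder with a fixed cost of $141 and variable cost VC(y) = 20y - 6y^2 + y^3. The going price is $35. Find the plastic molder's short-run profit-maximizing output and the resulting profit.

AVC = 20 - 6y + y^2; min AVC = $11 at y = 3. Since P = $35 ≥ min AVC, the firm produces.
MC = 20 - 12y + 3y^2. Setting P = MC and taking the root on the rising branch gives y* = 5.
TR = 35·5 = 175. TC = 141 + 75 = 216. Profit = 175 − 216 = -$41.
That loss of $41 beats the $141 the firm would lose by shutting down; producing recovers $100 of fixed cost.

Profit = -$41 at y = 5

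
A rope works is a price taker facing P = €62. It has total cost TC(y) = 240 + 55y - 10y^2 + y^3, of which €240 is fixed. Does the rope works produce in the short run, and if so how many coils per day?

Produce at y = 7

From TC, MC = TC'(y) = 55 - 20y + 3y^2 and AVC = VC/y = 55 - 10y + y^2.
The AVC parabola has its vertex at y = 10/2 = 5, where AVC = 55 - 10·5 + 5^2 = €30.
Since P = €62 ≥ min AVC = €30, price covers variable cost and the firm should produce.
Solving P = MC: -7 - 20y + 3y^2 = 0 ⇒ y = -1/3 or 7. On the upward-sloping branch, y* = 7.
Check: AVC at y = 7 is €34 ≤ P, so revenue covers variable cost.
Profit = P·y − TC = 62·7 − 478 = -€44, a loss, but smaller than the €240 fixed cost the firm would lose by shutting down.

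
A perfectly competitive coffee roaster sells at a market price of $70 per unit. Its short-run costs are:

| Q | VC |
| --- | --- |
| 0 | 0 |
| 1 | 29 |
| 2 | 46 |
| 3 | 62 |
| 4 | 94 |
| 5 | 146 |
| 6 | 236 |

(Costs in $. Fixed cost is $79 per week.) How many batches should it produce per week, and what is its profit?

Q = 5; profit = $125

Compute π = P·Q − TC at each output: Q=0: -79; Q=1: -38; Q=2: 15; Q=3: 69; Q=4: 107; Q=5: 125; Q=6: 105.
Profit is maximized at Q = 5. AVC there is 146/5 = $29.20 ≤ P, so producing beats shutting down (which would give -$79).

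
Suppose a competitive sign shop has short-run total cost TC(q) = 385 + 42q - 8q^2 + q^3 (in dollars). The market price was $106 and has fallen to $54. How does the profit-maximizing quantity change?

MC = 42 - 16q + 3q^2; the shutdown threshold is min AVC = $26 (at q = 4).
At P = $106 ≥ min AVC, set P = MC on the rising branch: q = 8.
At P = $54 ≥ min AVC, set P = MC: q = 6. The firm stays open but cuts output.

Output falls from 8 to 6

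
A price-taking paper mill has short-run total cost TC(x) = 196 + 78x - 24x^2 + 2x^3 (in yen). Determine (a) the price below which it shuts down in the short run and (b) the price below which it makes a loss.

Shutdown price = min AVC. AVC = 78 - 24x + 2x^2, with vertex at x = 6 and minimum ¥6.
ATC = 196/x + 78 - 24x + 2x^2. Setting dATC/dx = −196/x^2 − 24 + 4x = 0 gives x = 7 (since 4·7^3 − 24·7^2 = 196).
min ATC = 196/7 + 78 − 24·7 + 2·7^2 = ¥36. That is the break-even price.
Between these two prices the firm operates at a loss; above ¥36 it earns a profit.

Shutdown price = ¥6; break-even price = ¥36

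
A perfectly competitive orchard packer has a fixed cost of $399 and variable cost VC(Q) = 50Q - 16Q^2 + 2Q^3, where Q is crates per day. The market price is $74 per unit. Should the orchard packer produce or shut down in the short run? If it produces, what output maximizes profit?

Produce at Q = 6

Strip out fixed cost: VC = 50Q - 16Q^2 + 2Q^3. Then AVC = 50 - 16Q + 2Q^2 and MC = 50 - 32Q + 6Q^2.
AVC is minimized where dAVC/dQ = -16 + 4Q = 0, at Q = 4; min AVC = 50 - 16·4 + 2·4^2 = $18.
Since P = $74 ≥ min AVC = $18, price covers variable cost and the firm should produce.
Solving P = MC: -24 - 32Q + 6Q^2 = 0 ⇒ Q = -2/3 or 6. On the upward-sloping branch, Q* = 6.
Check: AVC at Q = 6 is $26 ≤ P, so revenue covers variable cost.
Profit = P·Q − TC = 74·6 − 555 = -$111, a loss, but smaller than the $399 fixed cost the firm would lose by shutting down.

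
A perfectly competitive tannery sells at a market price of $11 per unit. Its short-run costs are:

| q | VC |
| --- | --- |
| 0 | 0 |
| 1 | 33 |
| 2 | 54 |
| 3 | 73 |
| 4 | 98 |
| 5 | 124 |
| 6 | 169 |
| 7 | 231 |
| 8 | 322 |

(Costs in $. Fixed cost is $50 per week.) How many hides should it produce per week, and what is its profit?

Tabulate TR − TC: q=0: -50; q=1: -72; q=2: -82; q=3: -90; q=4: -104; q=5: -119; q=6: -153; q=7: -204; q=8: -284.
Profit is highest at q = 0. Equivalently, the lowest AVC in the table is 73/3 ≈ $24.33 at q = 3, and P = $11 falls below it — price never covers variable cost, so the firm shuts down and loses only its fixed cost.

q = 0 (shut down); profit = -$50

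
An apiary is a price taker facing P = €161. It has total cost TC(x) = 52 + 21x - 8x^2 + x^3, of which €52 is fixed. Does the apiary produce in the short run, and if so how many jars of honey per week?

Produce at x = 10

From TC, MC = TC'(x) = 21 - 16x + 3x^2 and AVC = VC/x = 21 - 8x + x^2.
AVC is minimized where dAVC/dx = -8 + 2x = 0, at x = 4; min AVC = 21 - 8·4 + 4^2 = €5.
Because €161 ≥ €5, revenue can cover variable cost; the firm operates.
Set P = MC: 161 = 21 - 16x + 3x^2 → -140 - 16x + 3x^2 = 0. The roots are x = -14/3 and x = 10; the profit-maximizing output is on the rising part of MC, so x* = 10.
Check: AVC at x = 10 is €41 ≤ P, so revenue covers variable cost.
Profit = P·x − TC = 161·10 − 462 = €1148.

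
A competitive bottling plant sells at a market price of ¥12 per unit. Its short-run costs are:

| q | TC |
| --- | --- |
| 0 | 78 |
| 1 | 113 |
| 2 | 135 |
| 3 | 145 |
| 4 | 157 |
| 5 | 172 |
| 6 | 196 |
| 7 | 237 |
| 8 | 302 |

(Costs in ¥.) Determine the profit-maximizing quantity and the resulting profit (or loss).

q = 0 (shut down); profit = -¥78

Profit at each row (π = 12q − TC): q=0: -78; q=1: -101; q=2: -111; q=3: -109; q=4: -109; q=5: -112; q=6: -124; q=7: -153; q=8: -206.
Profit is highest at q = 0. Equivalently, the lowest AVC in the table is 94/5 ≈ ¥18.80 at q = 5, and P = ¥12 falls below it — price never covers variable cost, so the firm shuts down and loses only its fixed cost.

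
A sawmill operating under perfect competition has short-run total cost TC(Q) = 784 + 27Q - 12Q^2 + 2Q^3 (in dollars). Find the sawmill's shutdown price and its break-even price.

AVC = 27 - 12Q + 2Q^2; minimized at Q = 3, giving min AVC = $9. That is the shutdown price.
ATC = 784/Q + 27 - 12Q + 2Q^2. Setting dATC/dQ = −784/Q^2 − 12 + 4Q = 0 gives Q = 7 (since 4·7^3 − 12·7^2 = 784).
min ATC = 784/7 + 27 − 12·7 + 2·7^2 = $153. That is the break-even price.
Between these two prices the firm operates at a loss; above $153 it earns a profit.

Shutdown price = $9; break-even price = $153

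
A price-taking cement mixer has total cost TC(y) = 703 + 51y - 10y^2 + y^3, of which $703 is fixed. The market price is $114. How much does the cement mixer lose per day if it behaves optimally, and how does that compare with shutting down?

Profit = -$55 at y = 9

AVC = 51 - 10y + y^2; min AVC = $26 at y = 5. Since P = $114 ≥ min AVC, the firm produces.
With MC = 51 - 20y + 3y^2, P = MC on the upward-sloping part at y* = 9.
TR = 114·9 = 1026. TC = 703 + 378 = 1081. Profit = 1026 − 1081 = -$55.
That loss of $55 beats the $703 the firm would lose by shutting down; producing recovers $648 of fixed cost.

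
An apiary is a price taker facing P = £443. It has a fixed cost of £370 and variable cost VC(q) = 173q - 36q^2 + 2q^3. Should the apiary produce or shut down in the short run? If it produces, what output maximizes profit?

Produce at q = 15

Strip out fixed cost: VC = 173q - 36q^2 + 2q^3. Then AVC = 173 - 36q + 2q^2 and MC = 173 - 72q + 6q^2.
AVC is minimized where dAVC/dq = -36 + 4q = 0, at q = 9; min AVC = 173 - 36·9 + 2·9^2 = £11.
Because £443 ≥ £11, revenue can cover variable cost; the firm operates.
P = MC gives -270 - 72q + 6q^2 = 0, with roots -3 and 15. Take the larger (rising MC): q* = 15.
Check: AVC at q = 15 is £83 ≤ P, so revenue covers variable cost.
Profit = P·q − TC = 443·15 − 1615 = £5030.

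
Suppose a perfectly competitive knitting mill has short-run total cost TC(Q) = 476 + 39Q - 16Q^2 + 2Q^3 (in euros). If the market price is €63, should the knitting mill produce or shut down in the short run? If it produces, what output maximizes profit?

Produce at Q = 6

Variable cost is VC = 39Q - 16Q^2 + 2Q^3, so AVC = VC/Q = 39 - 16Q + 2Q^2 and MC = dTC/dQ = 39 - 32Q + 6Q^2.
AVC hits its minimum where MC = AVC, at Q = 4, giving min AVC = 39 - 16·4 + 2·4^2 = €7.
P = €63 exceeds min AVC = €7, so the firm stays open.
Solving P = MC: -24 - 32Q + 6Q^2 = 0 ⇒ Q = -2/3 or 6. On the upward-sloping branch, Q* = 6.
Check: AVC at Q = 6 is €15 ≤ P, so revenue covers variable cost.
Profit = P·Q − TC = 63·6 − 566 = -€188, a loss, but smaller than the €476 fixed cost the firm would lose by shutting down.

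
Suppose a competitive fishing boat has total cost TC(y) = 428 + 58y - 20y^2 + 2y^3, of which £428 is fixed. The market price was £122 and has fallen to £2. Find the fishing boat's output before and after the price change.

Output falls from 8 to 0 (the firm shuts down)

AVC = 58 - 20y + 2y^2, minimized at y = 5 where min AVC = £8. MC = 58 - 40y + 6y^2.
At P = £122 ≥ min AVC, set P = MC on the rising branch: y = 8.
At P = £2 < min AVC = £8, price no longer covers variable cost at any output, so the firm shuts down: y = 0.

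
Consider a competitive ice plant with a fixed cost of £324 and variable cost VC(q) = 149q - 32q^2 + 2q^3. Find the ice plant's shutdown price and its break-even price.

Shutdown price = £21; break-even price = £59

Shutdown price = min AVC. AVC = 149 - 32q + 2q^2, with vertex at q = 8 and minimum £21.
ATC = 324/q + 149 - 32q + 2q^2. Setting dATC/dq = −324/q^2 − 32 + 4q = 0 gives q = 9 (since 4·9^3 − 32·9^2 = 324).
min ATC = 324/9 + 149 − 32·9 + 2·9^2 = £59. That is the break-even price.
Between these two prices the firm operates at a loss; above £59 it earns a profit.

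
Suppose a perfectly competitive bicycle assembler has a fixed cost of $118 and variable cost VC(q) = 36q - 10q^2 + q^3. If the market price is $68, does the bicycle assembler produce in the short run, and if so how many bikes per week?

Produce at q = 8

From TC, MC = TC'(q) = 36 - 20q + 3q^2 and AVC = VC/q = 36 - 10q + q^2.
AVC is minimized where dAVC/dq = -10 + 2q = 0, at q = 5; min AVC = 36 - 10·5 + 5^2 = $11.
P = $68 exceeds min AVC = $11, so the firm stays open.
Solving P = MC: -32 - 20q + 3q^2 = 0 ⇒ q = -4/3 or 8. On the upward-sloping branch, q* = 8.
Check: AVC at q = 8 is $20 ≤ P, so revenue covers variable cost.
Profit = P·q − TC = 68·8 − 278 = $266.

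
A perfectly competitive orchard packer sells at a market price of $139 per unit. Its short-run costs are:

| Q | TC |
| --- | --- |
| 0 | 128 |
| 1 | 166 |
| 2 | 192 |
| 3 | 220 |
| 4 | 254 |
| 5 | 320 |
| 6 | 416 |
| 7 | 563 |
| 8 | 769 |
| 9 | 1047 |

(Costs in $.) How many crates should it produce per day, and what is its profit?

Q = 6; profit = $418

Tabulate TR − TC: Q=0: -128; Q=1: -27; Q=2: 86; Q=3: 197; Q=4: 302; Q=5: 375; Q=6: 418; Q=7: 410; Q=8: 343; Q=9: 204.
Profit is maximized at Q = 6. AVC there is 288/6 = $48 ≤ P, so producing beats shutting down (which would give -$128).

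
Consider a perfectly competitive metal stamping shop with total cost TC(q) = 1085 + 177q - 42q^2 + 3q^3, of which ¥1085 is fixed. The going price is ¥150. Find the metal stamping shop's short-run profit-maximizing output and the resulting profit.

Profit = -¥113 at q = 9

AVC = 177 - 42q + 3q^2 has its minimum ¥30 at q = 7; price ¥150 clears that bar, so the firm operates.
MC = 177 - 84q + 9q^2. Setting P = MC and taking the root on the rising branch gives q* = 9.
TR = 150·9 = 1350. TC = 1085 + 378 = 1463. Profit = 1350 − 1463 = -¥113.
That loss of ¥113 beats the ¥1085 the firm would lose by shutting down; producing recovers ¥972 of fixed cost.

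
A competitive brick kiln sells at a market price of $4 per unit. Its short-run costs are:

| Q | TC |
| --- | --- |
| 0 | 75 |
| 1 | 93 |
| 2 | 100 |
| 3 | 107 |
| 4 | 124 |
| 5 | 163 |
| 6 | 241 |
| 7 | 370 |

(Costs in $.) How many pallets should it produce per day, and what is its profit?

Q = 0 (shut down); profit = -$75

Profit at each row (π = 4Q − TC): Q=0: -75; Q=1: -89; Q=2: -92; Q=3: -95; Q=4: -108; Q=5: -143; Q=6: -217; Q=7: -342.
Profit is highest at Q = 0. Equivalently, the lowest AVC in the table is 32/3 ≈ $10.67 at Q = 3, and P = $4 falls below it — price never covers variable cost, so the firm shuts down and loses only its fixed cost.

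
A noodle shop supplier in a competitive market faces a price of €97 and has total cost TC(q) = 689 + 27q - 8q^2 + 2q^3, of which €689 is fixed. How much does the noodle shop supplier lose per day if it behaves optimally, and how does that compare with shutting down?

AVC = 27 - 8q + 2q^2 has its minimum €19 at q = 2; price €97 clears that bar, so the firm operates.
With MC = 27 - 16q + 6q^2, P = MC on the upward-sloping part at q* = 5.
TR = 97·5 = 485. TC = 689 + 185 = 874. Profit = 485 − 874 = -€389.
By producing, the firm covers all variable cost plus €300 of fixed cost; shutting down would lose the full €689.

Profit = -€389 at q = 5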